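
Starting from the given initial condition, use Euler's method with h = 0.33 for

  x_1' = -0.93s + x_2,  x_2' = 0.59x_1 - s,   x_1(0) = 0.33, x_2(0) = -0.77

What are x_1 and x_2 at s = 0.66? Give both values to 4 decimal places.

Euler on (x_1,x_2): x_1_{n+1} = x_1_n + h·x_1', x_2_{n+1} = x_2_n + h·x_2'.
0.000000: (0.330000, -0.770000); f=(-0.770000, 0.194700) → (0.075900, -0.705749)
0.330000: (0.075900, -0.705749); f=(-1.012649, -0.285219) → (-0.258274, -0.799871)
(x_1(0.66), x_2(0.66)) ≈ (-0.2583, -0.7999)

-0.2583, -0.7999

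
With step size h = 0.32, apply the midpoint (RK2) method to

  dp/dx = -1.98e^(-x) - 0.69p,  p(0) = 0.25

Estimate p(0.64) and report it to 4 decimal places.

-0.5575

Midpoint: k1 = f(x_n, p_n); k2 = f(x_n + h/2, p_n + (h/2)·k1); p_{n+1} = p_n + h·k2.
x=0.000000, p=0.250000:
  k1 = f(0.000000, 0.250000) = -2.152500
  k2 = f(0.160000, -0.094400) = -1.622109
  p ← 0.250000 + 0.32·(-1.622109) = -0.269075
x=0.320000, p=-0.269075:
  k1 = f(0.320000, -0.269075) = -1.252113
  k2 = f(0.480000, -0.469413) = -0.901296
  p ← -0.269075 + 0.32·(-0.901296) = -0.557490
p(0.64) ≈ -0.5575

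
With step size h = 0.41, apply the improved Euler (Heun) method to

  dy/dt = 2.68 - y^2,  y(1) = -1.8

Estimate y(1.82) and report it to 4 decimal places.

-4.0991

Heun: k1 = f(t_n, y_n); k2 = f(t_n + h, y_n + h·k1); y_{n+1} = y_n + (h/2)·(k1 + k2).
t=1.000000, y=-1.800000:
  k1 = f(1.000000, -1.800000) = -0.560000
  k2 = f(1.410000, -2.029600) = -1.439276
  y ← -1.800000 + (0.41/2)·(-0.560000 + (-1.439276)) = -2.209852
t=1.410000, y=-2.209852:
  k1 = f(1.410000, -2.209852) = -2.203444
  k2 = f(1.820000, -3.113264) = -7.012411
  y ← -2.209852 + (0.41/2)·(-2.203444 + (-7.012411)) = -4.099102
y(1.82) ≈ -4.0991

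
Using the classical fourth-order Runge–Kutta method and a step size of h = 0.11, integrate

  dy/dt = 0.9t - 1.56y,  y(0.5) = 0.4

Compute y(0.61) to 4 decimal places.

0.3876

RK4: k1 = f(t_n, y_n); k2 = f(t_n + h/2, y_n + (h/2)·k1); k3 = f(t_n + h/2, y_n + (h/2)·k2); k4 = f(t_n + h, y_n + h·k3); y_{n+1} = y_n + (h/6)·(k1 + 2k2 + 2k3 + k4).
t=0.500000, y=0.400000:
  k1 = f(0.500000, 0.400000) = -0.174000
  k2 = f(0.555000, 0.390430) = -0.109571
  k3 = f(0.555000, 0.393974) = -0.115099
  k4 = f(0.610000, 0.387339) = -0.055249
  y ← 0.400000 + (0.11/6)·(k1 + 2k2 + 2k3 + k4) = 0.387559
y(0.61) ≈ 0.3876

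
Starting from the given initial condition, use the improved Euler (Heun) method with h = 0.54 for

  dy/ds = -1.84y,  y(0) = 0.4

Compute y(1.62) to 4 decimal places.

Heun: k1 = f(s_n, y_n); k2 = f(s_n + h, y_n + h·k1); y_{n+1} = y_n + (h/2)·(k1 + k2).
s=0.000000, y=0.400000:
  k1 = f(0.000000, 0.400000) = -0.736000
  k2 = f(0.540000, 0.002560) = -0.004710
  y ← 0.400000 + (0.54/2)·(-0.736000 + (-0.004710)) = 0.200008
s=0.540000, y=0.200008:
  k1 = f(0.540000, 0.200008) = -0.368015
  k2 = f(1.080000, 0.001280) = -0.002355
  y ← 0.200008 + (0.54/2)·(-0.368015 + (-0.002355)) = 0.100008
s=1.080000, y=0.100008:
  k1 = f(1.080000, 0.100008) = -0.184015
  k2 = f(1.620000, 0.000640) = -0.001178
  y ← 0.100008 + (0.54/2)·(-0.184015 + (-0.001178)) = 0.050006
y(1.62) ≈ 0.0500

0.0500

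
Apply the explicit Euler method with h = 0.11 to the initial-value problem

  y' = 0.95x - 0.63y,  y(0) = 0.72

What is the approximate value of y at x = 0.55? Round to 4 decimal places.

0.6100

Euler: y_{n+1} = y_n + h·f(x_n, y_n).
x=0.000000, y=0.720000: f=-0.453600 → y ← 0.720000 + 0.11·(-0.453600) = 0.670104
x=0.110000, y=0.670104: f=-0.317666 → y ← 0.670104 + 0.11·(-0.317666) = 0.635161
x=0.220000, y=0.635161: f=-0.191151 → y ← 0.635161 + 0.11·(-0.191151) = 0.614134
x=0.330000, y=0.614134: f=-0.073405 → y ← 0.614134 + 0.11·(-0.073405) = 0.606060
x=0.440000, y=0.606060: f=0.036182 → y ← 0.606060 + 0.11·0.036182 = 0.610040
y(0.55) ≈ 0.6100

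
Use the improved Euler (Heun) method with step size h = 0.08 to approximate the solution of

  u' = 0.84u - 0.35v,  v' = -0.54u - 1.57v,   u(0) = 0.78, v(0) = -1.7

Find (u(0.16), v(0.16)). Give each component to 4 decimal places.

Heun on (u,v): k1 = f(t_n, state_n); k2 = f(t_n + h, state_n + h·k1); state_{n+1} = state_n + (h/2)·(k1 + k2).
0.000000: (0.780000, -1.700000)
  k1 = (1.250200, 2.247800)
  predictor → (0.880016, -1.520176)
  k2 = (1.271275, 1.911468)
  → (0.880859, -1.533629)
0.080000: (0.880859, -1.533629)
  k1 = (1.276692, 1.932134)
  predictor → (0.982994, -1.379059)
  k2 = (1.308386, 1.634305)
  → (0.984262, -1.390972)
(u(0.16), v(0.16)) ≈ (0.9843, -1.3910)

0.9843, -1.3910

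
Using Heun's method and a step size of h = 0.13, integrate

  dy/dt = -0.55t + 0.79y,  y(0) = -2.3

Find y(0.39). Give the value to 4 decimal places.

Heun: k1 = f(t_n, y_n); k2 = f(t_n + h, y_n + h·k1); y_{n+1} = y_n + (h/2)·(k1 + k2).
t=0.000000, y=-2.300000:
  k1 = f(0.000000, -2.300000) = -1.817000
  k2 = f(0.130000, -2.536210) = -2.075106
  y ← -2.300000 + (0.13/2)·(-1.817000 + (-2.075106)) = -2.552987
t=0.130000, y=-2.552987:
  k1 = f(0.130000, -2.552987) = -2.088360
  k2 = f(0.260000, -2.824474) = -2.374334
  y ← -2.552987 + (0.13/2)·(-2.088360 + (-2.374334)) = -2.843062
t=0.260000, y=-2.843062:
  k1 = f(0.260000, -2.843062) = -2.389019
  k2 = f(0.390000, -3.153634) = -2.705871
  y ← -2.843062 + (0.13/2)·(-2.389019 + (-2.705871)) = -3.174230
y(0.39) ≈ -3.1742

-3.1742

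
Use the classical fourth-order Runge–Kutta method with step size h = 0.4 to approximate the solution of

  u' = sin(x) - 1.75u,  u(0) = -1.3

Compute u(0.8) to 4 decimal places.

-0.1237

RK4: k1 = f(x_n, u_n); k2 = f(x_n + h/2, u_n + (h/2)·k1); k3 = f(x_n + h/2, u_n + (h/2)·k2); k4 = f(x_n + h, u_n + h·k3); u_{n+1} = u_n + (h/6)·(k1 + 2k2 + 2k3 + k4).
x=0.000000, u=-1.300000:
  k1 = f(0.000000, -1.300000) = 2.275000
  k2 = f(0.200000, -0.845000) = 1.677419
  k3 = f(0.200000, -0.964516) = 1.886573
  k4 = f(0.400000, -0.545371) = 1.343818
  u ← -1.300000 + (0.4/6)·(k1 + 2k2 + 2k3 + k4) = -0.583547
x=0.400000, u=-0.583547:
  k1 = f(0.400000, -0.583547) = 1.410625
  k2 = f(0.600000, -0.301422) = 1.092130
  k3 = f(0.600000, -0.365121) = 1.203603
  k4 = f(0.800000, -0.102105) = 0.896040
  u ← -0.583547 + (0.4/6)·(k1 + 2k2 + 2k3 + k4) = -0.123671
u(0.8) ≈ -0.1237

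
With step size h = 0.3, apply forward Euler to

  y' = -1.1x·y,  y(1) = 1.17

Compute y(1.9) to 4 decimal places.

0.2113

Euler: y_{n+1} = y_n + h·f(x_n, y_n).
x=1.000000, y=1.170000: f=-1.287000 → y ← 1.170000 + 0.3·(-1.287000) = 0.783900
x=1.300000, y=0.783900: f=-1.120977 → y ← 0.783900 + 0.3·(-1.120977) = 0.447607
x=1.600000, y=0.447607: f=-0.787788 → y ← 0.447607 + 0.3·(-0.787788) = 0.211270
y(1.9) ≈ 0.2113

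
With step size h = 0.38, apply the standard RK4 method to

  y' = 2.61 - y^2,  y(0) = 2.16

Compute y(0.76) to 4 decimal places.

1.6632

RK4: k1 = f(x_n, y_n); k2 = f(x_n + h/2, y_n + (h/2)·k1); k3 = f(x_n + h/2, y_n + (h/2)·k2); k4 = f(x_n + h, y_n + h·k3); y_{n+1} = y_n + (h/6)·(k1 + 2k2 + 2k3 + k4).
x=0.000000, y=2.160000:
  k1 = f(0.000000, 2.160000) = -2.055600
  k2 = f(0.190000, 1.769436) = -0.520904
  k3 = f(0.190000, 2.061028) = -1.637838
  k4 = f(0.380000, 1.537622) = 0.245719
  y ← 2.160000 + (0.38/6)·(k1 + 2k2 + 2k3 + k4) = 1.771934
x=0.380000, y=1.771934:
  k1 = f(0.380000, 1.771934) = -0.529749
  k2 = f(0.570000, 1.671281) = -0.183181
  k3 = f(0.570000, 1.737129) = -0.407618
  k4 = f(0.760000, 1.617039) = -0.004815
  y ← 1.771934 + (0.38/6)·(k1 + 2k2 + 2k3 + k4) = 1.663243
y(0.76) ≈ 1.6632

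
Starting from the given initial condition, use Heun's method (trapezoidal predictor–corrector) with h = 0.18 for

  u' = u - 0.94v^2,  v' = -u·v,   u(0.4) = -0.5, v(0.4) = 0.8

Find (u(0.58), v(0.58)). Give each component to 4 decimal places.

Heun on (u,v): k1 = f(t_n, state_n); k2 = f(t_n + h, state_n + h·k1); state_{n+1} = state_n + (h/2)·(k1 + k2).
0.400000: (-0.500000, 0.800000)
  k1 = (-1.101600, 0.400000)
  predictor → (-0.698288, 0.872000)
  k2 = (-1.413049, 0.608907)
  → (-0.726318, 0.890802)
(u(0.58), v(0.58)) ≈ (-0.7263, 0.8908)

-0.7263, 0.8908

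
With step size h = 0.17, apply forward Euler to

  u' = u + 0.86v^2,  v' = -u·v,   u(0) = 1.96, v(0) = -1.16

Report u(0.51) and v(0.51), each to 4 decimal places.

3.5399, -0.2185

Euler on (u,v): u_{n+1} = u_n + h·u', v_{n+1} = v_n + h·v'.
0.000000: (1.960000, -1.160000); f=(3.117216, 2.273600) → (2.489927, -0.773488)
0.170000: (2.489927, -0.773488); f=(3.004451, 1.925928) → (3.000683, -0.446080)
0.340000: (3.000683, -0.446080); f=(3.171813, 1.338545) → (3.539891, -0.218527)
(u(0.51), v(0.51)) ≈ (3.5399, -0.2185)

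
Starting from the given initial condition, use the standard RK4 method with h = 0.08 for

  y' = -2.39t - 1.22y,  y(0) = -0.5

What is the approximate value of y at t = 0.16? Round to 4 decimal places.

-0.4400

RK4: k1 = f(t_n, y_n); k2 = f(t_n + h/2, y_n + (h/2)·k1); k3 = f(t_n + h/2, y_n + (h/2)·k2); k4 = f(t_n + h, y_n + h·k3); y_{n+1} = y_n + (h/6)·(k1 + 2k2 + 2k3 + k4).
t=0.000000, y=-0.500000:
  k1 = f(0.000000, -0.500000) = 0.610000
  k2 = f(0.040000, -0.475600) = 0.484632
  k3 = f(0.040000, -0.480615) = 0.490750
  k4 = f(0.080000, -0.460740) = 0.370903
  y ← -0.500000 + (0.08/6)·(k1 + 2k2 + 2k3 + k4) = -0.460911
t=0.080000, y=-0.460911:
  k1 = f(0.080000, -0.460911) = 0.371112
  k2 = f(0.120000, -0.446067) = 0.257401
  k3 = f(0.120000, -0.450615) = 0.262950
  k4 = f(0.160000, -0.439875) = 0.154248
  y ← -0.460911 + (0.08/6)·(k1 + 2k2 + 2k3 + k4) = -0.440030
y(0.16) ≈ -0.4400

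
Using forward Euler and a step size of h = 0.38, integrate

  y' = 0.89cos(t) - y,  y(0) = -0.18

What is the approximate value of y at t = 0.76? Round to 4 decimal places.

0.4546

Euler: y_{n+1} = y_n + h·f(t_n, y_n).
t=0.000000, y=-0.180000: f=1.070000 → y ← -0.180000 + 0.38·1.070000 = 0.226600
t=0.380000, y=0.226600: f=0.599912 → y ← 0.226600 + 0.38·0.599912 = 0.454566
y(0.76) ≈ 0.4546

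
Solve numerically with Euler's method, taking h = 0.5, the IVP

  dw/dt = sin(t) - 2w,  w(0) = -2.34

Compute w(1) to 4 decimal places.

Euler: w_{n+1} = w_n + h·f(t_n, w_n).
t=0.000000, w=-2.340000: f=4.680000 → w ← -2.340000 + 0.5·4.680000 = 0.000000
t=0.500000, w=0.000000: f=0.479426 → w ← 0.000000 + 0.5·0.479426 = 0.239713
w(1) ≈ 0.2397

0.2397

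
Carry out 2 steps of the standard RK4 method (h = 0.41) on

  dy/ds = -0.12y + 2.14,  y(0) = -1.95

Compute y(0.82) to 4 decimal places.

-0.0960

RK4: k1 = f(s_n, y_n); k2 = f(s_n + h/2, y_n + (h/2)·k1); k3 = f(s_n + h/2, y_n + (h/2)·k2); k4 = f(s_n + h, y_n + h·k3); y_{n+1} = y_n + (h/6)·(k1 + 2k2 + 2k3 + k4).
s=0.000000, y=-1.950000:
  k1 = f(0.000000, -1.950000) = 2.374000
  k2 = f(0.205000, -1.463330) = 2.315600
  k3 = f(0.205000, -1.475302) = 2.317036
  k4 = f(0.410000, -1.000015) = 2.260002
  y ← -1.950000 + (0.41/6)·(k1 + 2k2 + 2k3 + k4) = -1.000216
s=0.410000, y=-1.000216:
  k1 = f(0.410000, -1.000216) = 2.260026
  k2 = f(0.615000, -0.536911) = 2.204429
  k3 = f(0.615000, -0.548308) = 2.205797
  k4 = f(0.820000, -0.095840) = 2.151501
  y ← -1.000216 + (0.41/6)·(k1 + 2k2 + 2k3 + k4) = -0.096031
y(0.82) ≈ -0.0960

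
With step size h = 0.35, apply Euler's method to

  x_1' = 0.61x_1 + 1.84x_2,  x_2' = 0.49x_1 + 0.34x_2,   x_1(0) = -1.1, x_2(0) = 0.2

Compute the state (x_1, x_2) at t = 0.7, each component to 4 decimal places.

-1.4409, -0.1675

Euler on (x_1,x_2): x_1_{n+1} = x_1_n + h·x_1', x_2_{n+1} = x_2_n + h·x_2'.
0.000000: (-1.100000, 0.200000); f=(-0.303000, -0.471000) → (-1.206050, 0.035150)
0.350000: (-1.206050, 0.035150); f=(-0.671014, -0.579013) → (-1.440905, -0.167505)
(x_1(0.7), x_2(0.7)) ≈ (-1.4409, -0.1675)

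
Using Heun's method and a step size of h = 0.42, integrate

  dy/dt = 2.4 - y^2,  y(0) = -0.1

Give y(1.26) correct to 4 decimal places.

1.3393

Heun: k1 = f(t_n, y_n); k2 = f(t_n + h, y_n + h·k1); y_{n+1} = y_n + (h/2)·(k1 + k2).
t=0.000000, y=-0.100000:
  k1 = f(0.000000, -0.100000) = 2.390000
  k2 = f(0.420000, 0.903800) = 1.583146
  y ← -0.100000 + (0.42/2)·(2.390000 + 1.583146) = 0.734361
t=0.420000, y=0.734361:
  k1 = f(0.420000, 0.734361) = 1.860715
  k2 = f(0.840000, 1.515861) = 0.102166
  y ← 0.734361 + (0.42/2)·(1.860715 + 0.102166) = 1.146566
t=0.840000, y=1.146566:
  k1 = f(0.840000, 1.146566) = 1.085387
  k2 = f(1.260000, 1.602428) = -0.167776
  y ← 1.146566 + (0.42/2)·(1.085387 + (-0.167776)) = 1.339264
y(1.26) ≈ 1.3393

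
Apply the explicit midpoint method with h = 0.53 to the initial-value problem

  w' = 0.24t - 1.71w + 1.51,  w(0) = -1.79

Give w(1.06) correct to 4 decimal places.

0.2906

Midpoint: k1 = f(t_n, w_n); k2 = f(t_n + h/2, w_n + (h/2)·k1); w_{n+1} = w_n + h·k2.
t=0.000000, w=-1.790000:
  k1 = f(0.000000, -1.790000) = 4.570900
  k2 = f(0.265000, -0.578712) = 2.563197
  w ← -1.790000 + 0.53·2.563197 = -0.431506
t=0.530000, w=-0.431506:
  k1 = f(0.530000, -0.431506) = 2.375075
  k2 = f(0.795000, 0.197889) = 1.362410
  w ← -0.431506 + 0.53·1.362410 = 0.290571
w(1.06) ≈ 0.2906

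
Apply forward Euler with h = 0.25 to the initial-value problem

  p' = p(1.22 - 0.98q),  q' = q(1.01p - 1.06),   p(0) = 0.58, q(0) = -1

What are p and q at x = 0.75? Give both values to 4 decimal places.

2.0684, -0.9160

Euler on (p,q): p_{n+1} = p_n + h·p', q_{n+1} = q_n + h·q'.
0.000000: (0.580000, -1.000000); f=(1.276000, 0.474200) → (0.899000, -0.881450)
0.250000: (0.899000, -0.881450); f=(1.873355, 0.133989) → (1.367339, -0.847953)
0.500000: (1.367339, -0.847953); f=(2.804403, -0.272203) → (2.068440, -0.916003)
(p(0.75), q(0.75)) ≈ (2.0684, -0.9160)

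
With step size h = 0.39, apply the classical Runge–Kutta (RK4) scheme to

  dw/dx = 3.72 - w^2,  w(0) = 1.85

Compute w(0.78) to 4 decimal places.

1.9228

RK4: k1 = f(x_n, w_n); k2 = f(x_n + h/2, w_n + (h/2)·k1); k3 = f(x_n + h/2, w_n + (h/2)·k2); k4 = f(x_n + h, w_n + h·k3); w_{n+1} = w_n + (h/6)·(k1 + 2k2 + 2k3 + k4).
x=0.000000, w=1.850000:
  k1 = f(0.000000, 1.850000) = 0.297500
  k2 = f(0.195000, 1.908013) = 0.079488
  k3 = f(0.195000, 1.865500) = 0.239909
  k4 = f(0.390000, 1.943564) = -0.057443
  w ← 1.850000 + (0.39/6)·(k1 + 2k2 + 2k3 + k4) = 1.907125
x=0.390000, w=1.907125:
  k1 = f(0.390000, 1.907125) = 0.082873
  k2 = f(0.585000, 1.923286) = 0.020973
  k3 = f(0.585000, 1.911215) = 0.067257
  k4 = f(0.780000, 1.933356) = -0.017864
  w ← 1.907125 + (0.39/6)·(k1 + 2k2 + 2k3 + k4) = 1.922821
w(0.78) ≈ 1.9228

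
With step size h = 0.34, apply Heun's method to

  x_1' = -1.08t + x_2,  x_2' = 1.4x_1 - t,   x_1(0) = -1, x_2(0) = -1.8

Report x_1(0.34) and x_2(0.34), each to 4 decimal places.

-1.7553, -2.4795

Heun on (x_1,x_2): k1 = f(t_n, state_n); k2 = f(t_n + h, state_n + h·k1); state_{n+1} = state_n + (h/2)·(k1 + k2).
0.000000: (-1.000000, -1.800000)
  k1 = (-1.800000, -1.400000)
  predictor → (-1.612000, -2.276000)
  k2 = (-2.643200, -2.596800)
  → (-1.755344, -2.479456)
(x_1(0.34), x_2(0.34)) ≈ (-1.7553, -2.4795)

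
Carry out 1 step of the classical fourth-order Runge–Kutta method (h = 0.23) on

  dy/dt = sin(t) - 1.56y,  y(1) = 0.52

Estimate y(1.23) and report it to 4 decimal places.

0.5370

RK4: k1 = f(t_n, y_n); k2 = f(t_n + h/2, y_n + (h/2)·k1); k3 = f(t_n + h/2, y_n + (h/2)·k2); k4 = f(t_n + h, y_n + h·k3); y_{n+1} = y_n + (h/6)·(k1 + 2k2 + 2k3 + k4).
t=1.000000, y=0.520000:
  k1 = f(1.000000, 0.520000) = 0.030271
  k2 = f(1.115000, 0.523481) = 0.081280
  k3 = f(1.115000, 0.529347) = 0.072129
  k4 = f(1.230000, 0.536590) = 0.105409
  y ← 0.520000 + (0.23/6)·(k1 + 2k2 + 2k3 + k4) = 0.536962
y(1.23) ≈ 0.5370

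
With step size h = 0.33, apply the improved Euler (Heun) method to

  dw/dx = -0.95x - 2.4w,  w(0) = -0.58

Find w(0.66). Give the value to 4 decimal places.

-0.2990

Heun: k1 = f(x_n, w_n); k2 = f(x_n + h, w_n + h·k1); w_{n+1} = w_n + (h/2)·(k1 + k2).
x=0.000000, w=-0.580000:
  k1 = f(0.000000, -0.580000) = 1.392000
  k2 = f(0.330000, -0.120640) = -0.023964
  w ← -0.580000 + (0.33/2)·(1.392000 + (-0.023964)) = -0.354274
x=0.330000, w=-0.354274:
  k1 = f(0.330000, -0.354274) = 0.536758
  k2 = f(0.660000, -0.177144) = -0.201854
  w ← -0.354274 + (0.33/2)·(0.536758 + (-0.201854)) = -0.299015
w(0.66) ≈ -0.2990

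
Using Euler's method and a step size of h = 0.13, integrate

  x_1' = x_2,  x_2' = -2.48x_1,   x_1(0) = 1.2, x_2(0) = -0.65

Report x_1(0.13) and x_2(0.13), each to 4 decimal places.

Euler on (x_1,x_2): x_1_{n+1} = x_1_n + h·x_1', x_2_{n+1} = x_2_n + h·x_2'.
0.000000: (1.200000, -0.650000); f=(-0.650000, -2.976000) → (1.115500, -1.036880)
(x_1(0.13), x_2(0.13)) ≈ (1.1155, -1.0369)

1.1155, -1.0369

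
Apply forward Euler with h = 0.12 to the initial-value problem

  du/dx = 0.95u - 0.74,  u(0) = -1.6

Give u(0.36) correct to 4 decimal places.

-2.5099

Euler: u_{n+1} = u_n + h·f(x_n, u_n).
x=0.000000, u=-1.600000: f=-2.260000 → u ← -1.600000 + 0.12·(-2.260000) = -1.871200
x=0.120000, u=-1.871200: f=-2.517640 → u ← -1.871200 + 0.12·(-2.517640) = -2.173317
x=0.240000, u=-2.173317: f=-2.804651 → u ← -2.173317 + 0.12·(-2.804651) = -2.509875
u(0.36) ≈ -2.5099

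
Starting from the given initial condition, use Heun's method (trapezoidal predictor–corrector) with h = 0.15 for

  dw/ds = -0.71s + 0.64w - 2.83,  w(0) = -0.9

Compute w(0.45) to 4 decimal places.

Heun: k1 = f(s_n, w_n); k2 = f(s_n + h, w_n + h·k1); w_{n+1} = w_n + (h/2)·(k1 + k2).
s=0.000000, w=-0.900000:
  k1 = f(0.000000, -0.900000) = -3.406000
  k2 = f(0.150000, -1.410900) = -3.839476
  w ← -0.900000 + (0.15/2)·(-3.406000 + (-3.839476)) = -1.443411
s=0.150000, w=-1.443411:
  k1 = f(0.150000, -1.443411) = -3.860283
  k2 = f(0.300000, -2.022453) = -4.337370
  w ← -1.443411 + (0.15/2)·(-3.860283 + (-4.337370)) = -2.058235
s=0.300000, w=-2.058235:
  k1 = f(0.300000, -2.058235) = -4.360270
  k2 = f(0.450000, -2.712275) = -4.885356
  w ← -2.058235 + (0.15/2)·(-4.360270 + (-4.885356)) = -2.751657
w(0.45) ≈ -2.7517

-2.7517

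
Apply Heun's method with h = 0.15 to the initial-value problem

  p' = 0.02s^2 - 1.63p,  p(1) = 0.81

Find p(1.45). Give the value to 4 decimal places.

0.4026

Heun: k1 = f(s_n, p_n); k2 = f(s_n + h, p_n + h·k1); p_{n+1} = p_n + (h/2)·(k1 + k2).
s=1.000000, p=0.810000:
  k1 = f(1.000000, 0.810000) = -1.300300
  k2 = f(1.150000, 0.614955) = -0.975927
  p ← 0.810000 + (0.15/2)·(-1.300300 + (-0.975927)) = 0.639283
s=1.150000, p=0.639283:
  k1 = f(1.150000, 0.639283) = -1.015581
  k2 = f(1.300000, 0.486946) = -0.759922
  p ← 0.639283 + (0.15/2)·(-1.015581 + (-0.759922)) = 0.506120
s=1.300000, p=0.506120:
  k1 = f(1.300000, 0.506120) = -0.791176
  k2 = f(1.450000, 0.387444) = -0.589484
  p ← 0.506120 + (0.15/2)·(-0.791176 + (-0.589484)) = 0.402571
p(1.45) ≈ 0.4026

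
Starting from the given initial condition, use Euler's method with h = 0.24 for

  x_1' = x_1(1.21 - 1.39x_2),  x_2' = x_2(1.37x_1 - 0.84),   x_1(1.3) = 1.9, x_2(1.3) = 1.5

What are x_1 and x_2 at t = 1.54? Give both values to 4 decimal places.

Euler on (x_1,x_2): x_1_{n+1} = x_1_n + h·x_1', x_2_{n+1} = x_2_n + h·x_2'.
1.300000: (1.900000, 1.500000); f=(-1.662500, 2.644500) → (1.501000, 2.134680)
(x_1(1.54), x_2(1.54)) ≈ (1.5010, 2.1347)

1.5010, 2.1347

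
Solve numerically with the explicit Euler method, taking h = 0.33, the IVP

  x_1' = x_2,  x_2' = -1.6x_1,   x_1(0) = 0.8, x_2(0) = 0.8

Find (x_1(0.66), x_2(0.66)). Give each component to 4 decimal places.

Euler on (x_1,x_2): x_1_{n+1} = x_1_n + h·x_1', x_2_{n+1} = x_2_n + h·x_2'.
0.000000: (0.800000, 0.800000); f=(0.800000, -1.280000) → (1.064000, 0.377600)
0.330000: (1.064000, 0.377600); f=(0.377600, -1.702400) → (1.188608, -0.184192)
(x_1(0.66), x_2(0.66)) ≈ (1.1886, -0.1842)

1.1886, -0.1842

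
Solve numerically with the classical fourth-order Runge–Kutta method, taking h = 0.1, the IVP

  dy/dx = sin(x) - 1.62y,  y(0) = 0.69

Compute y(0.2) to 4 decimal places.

0.5170

RK4: k1 = f(x_n, y_n); k2 = f(x_n + h/2, y_n + (h/2)·k1); k3 = f(x_n + h/2, y_n + (h/2)·k2); k4 = f(x_n + h, y_n + h·k3); y_{n+1} = y_n + (h/6)·(k1 + 2k2 + 2k3 + k4).
x=0.000000, y=0.690000:
  k1 = f(0.000000, 0.690000) = -1.117800
  k2 = f(0.050000, 0.634110) = -0.977279
  k3 = f(0.050000, 0.641136) = -0.988661
  k4 = f(0.100000, 0.591134) = -0.857803
  y ← 0.690000 + (0.1/6)·(k1 + 2k2 + 2k3 + k4) = 0.591542
x=0.100000, y=0.591542:
  k1 = f(0.100000, 0.591542) = -0.858465
  k2 = f(0.150000, 0.548619) = -0.739324
  k3 = f(0.150000, 0.554576) = -0.748975
  k4 = f(0.200000, 0.516644) = -0.638295
  y ← 0.591542 + (0.1/6)·(k1 + 2k2 + 2k3 + k4) = 0.516986
y(0.2) ≈ 0.5170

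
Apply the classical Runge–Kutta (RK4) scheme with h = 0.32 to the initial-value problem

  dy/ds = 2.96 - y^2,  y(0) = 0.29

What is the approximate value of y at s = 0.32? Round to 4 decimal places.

1.0607

RK4: k1 = f(s_n, y_n); k2 = f(s_n + h/2, y_n + (h/2)·k1); k3 = f(s_n + h/2, y_n + (h/2)·k2); k4 = f(s_n + h, y_n + h·k3); y_{n+1} = y_n + (h/6)·(k1 + 2k2 + 2k3 + k4).
s=0.000000, y=0.290000:
  k1 = f(0.000000, 0.290000) = 2.875900
  k2 = f(0.160000, 0.750144) = 2.397284
  k3 = f(0.160000, 0.673565) = 2.506310
  k4 = f(0.320000, 1.092019) = 1.767494
  y ← 0.290000 + (0.32/6)·(k1 + 2k2 + 2k3 + k4) = 1.060698
y(0.32) ≈ 1.0607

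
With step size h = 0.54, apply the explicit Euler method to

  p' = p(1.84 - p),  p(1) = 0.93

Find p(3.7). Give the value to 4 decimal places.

Euler: p_{n+1} = p_n + h·f(x_n, p_n).
x=1.000000, p=0.930000: f=0.846300 → p ← 0.930000 + 0.54·0.846300 = 1.387002
x=1.540000, p=1.387002: f=0.628309 → p ← 1.387002 + 0.54·0.628309 = 1.726289
x=2.080000, p=1.726289: f=0.196298 → p ← 1.726289 + 0.54·0.196298 = 1.832290
x=2.620000, p=1.832290: f=0.014127 → p ← 1.832290 + 0.54·0.014127 = 1.839919
x=3.160000, p=1.839919: f=0.000150 → p ← 1.839919 + 0.54·0.000150 = 1.839999
p(3.7) ≈ 1.8400

1.8400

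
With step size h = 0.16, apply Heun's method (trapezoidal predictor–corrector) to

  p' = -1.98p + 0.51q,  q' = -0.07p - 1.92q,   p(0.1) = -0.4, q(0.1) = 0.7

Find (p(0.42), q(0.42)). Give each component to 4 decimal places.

-0.1568, 0.3871

Heun on (p,q): k1 = f(t_n, state_n); k2 = f(t_n + h, state_n + h·k1); state_{n+1} = state_n + (h/2)·(k1 + k2).
0.100000: (-0.400000, 0.700000)
  k1 = (1.149000, -1.316000)
  predictor → (-0.216160, 0.489440)
  k2 = (0.677611, -0.924594)
  → (-0.253871, 0.520753)
0.260000: (-0.253871, 0.520753)
  k1 = (0.768249, -0.982074)
  predictor → (-0.130951, 0.363621)
  k2 = (0.444730, -0.688985)
  → (-0.156833, 0.387068)
(p(0.42), q(0.42)) ≈ (-0.1568, 0.3871)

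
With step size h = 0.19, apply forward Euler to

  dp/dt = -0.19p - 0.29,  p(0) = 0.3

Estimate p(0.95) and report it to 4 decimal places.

-0.0067

Euler: p_{n+1} = p_n + h·f(t_n, p_n).
t=0.000000, p=0.300000: f=-0.347000 → p ← 0.300000 + 0.19·(-0.347000) = 0.234070
t=0.190000, p=0.234070: f=-0.334473 → p ← 0.234070 + 0.19·(-0.334473) = 0.170520
t=0.380000, p=0.170520: f=-0.322399 → p ← 0.170520 + 0.19·(-0.322399) = 0.109264
t=0.570000, p=0.109264: f=-0.310760 → p ← 0.109264 + 0.19·(-0.310760) = 0.050220
t=0.760000, p=0.050220: f=-0.299542 → p ← 0.050220 + 0.19·(-0.299542) = -0.006693
p(0.95) ≈ -0.0067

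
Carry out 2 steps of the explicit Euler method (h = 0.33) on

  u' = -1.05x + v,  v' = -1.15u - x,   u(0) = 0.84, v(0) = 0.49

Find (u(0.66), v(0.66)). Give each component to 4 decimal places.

0.9439, -0.3178

Euler on (u,v): u_{n+1} = u_n + h·u', v_{n+1} = v_n + h·v'.
0.000000: (0.840000, 0.490000); f=(0.490000, -0.966000) → (1.001700, 0.171220)
0.330000: (1.001700, 0.171220); f=(-0.175280, -1.481955) → (0.943858, -0.317825)
(u(0.66), v(0.66)) ≈ (0.9439, -0.3178)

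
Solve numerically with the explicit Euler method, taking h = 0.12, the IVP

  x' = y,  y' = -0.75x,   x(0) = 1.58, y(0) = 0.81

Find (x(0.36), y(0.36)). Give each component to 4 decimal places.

1.8194, 0.3587

Euler on (x,y): x_{n+1} = x_n + h·x', y_{n+1} = y_n + h·y'.
0.000000: (1.580000, 0.810000); f=(0.810000, -1.185000) → (1.677200, 0.667800)
0.120000: (1.677200, 0.667800); f=(0.667800, -1.257900) → (1.757336, 0.516852)
0.240000: (1.757336, 0.516852); f=(0.516852, -1.318002) → (1.819358, 0.358692)
(x(0.36), y(0.36)) ≈ (1.8194, 0.3587)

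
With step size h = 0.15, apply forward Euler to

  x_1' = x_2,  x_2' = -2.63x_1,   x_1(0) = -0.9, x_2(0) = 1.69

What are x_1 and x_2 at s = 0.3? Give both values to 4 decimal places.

-0.3397, 2.3001

Euler on (x_1,x_2): x_1_{n+1} = x_1_n + h·x_1', x_2_{n+1} = x_2_n + h·x_2'.
0.000000: (-0.900000, 1.690000); f=(1.690000, 2.367000) → (-0.646500, 2.045050)
0.150000: (-0.646500, 2.045050); f=(2.045050, 1.700295) → (-0.339743, 2.300094)
(x_1(0.3), x_2(0.3)) ≈ (-0.3397, 2.3001)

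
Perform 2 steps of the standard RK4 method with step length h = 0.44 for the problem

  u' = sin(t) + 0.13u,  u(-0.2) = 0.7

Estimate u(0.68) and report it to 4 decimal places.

RK4: k1 = f(t_n, u_n); k2 = f(t_n + h/2, u_n + (h/2)·k1); k3 = f(t_n + h/2, u_n + (h/2)·k2); k4 = f(t_n + h, u_n + h·k3); u_{n+1} = u_n + (h/6)·(k1 + 2k2 + 2k3 + k4).
t=-0.200000, u=0.700000:
  k1 = f(-0.200000, 0.700000) = -0.107669
  k2 = f(0.020000, 0.676313) = 0.107919
  k3 = f(0.020000, 0.723742) = 0.114085
  k4 = f(0.240000, 0.750197) = 0.335228
  u ← 0.700000 + (0.44/6)·(k1 + 2k2 + 2k3 + k4) = 0.749248
t=0.240000, u=0.749248:
  k1 = f(0.240000, 0.749248) = 0.335105
  k2 = f(0.460000, 0.822971) = 0.550934
  k3 = f(0.460000, 0.870454) = 0.557107
  k4 = f(0.680000, 0.994375) = 0.758062
  u ← 0.749248 + (0.44/6)·(k1 + 2k2 + 2k3 + k4) = 0.991927
u(0.68) ≈ 0.9919

0.9919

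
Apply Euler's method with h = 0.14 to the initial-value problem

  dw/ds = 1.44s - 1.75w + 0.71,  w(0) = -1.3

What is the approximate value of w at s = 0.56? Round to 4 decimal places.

Euler: w_{n+1} = w_n + h·f(s_n, w_n).
s=0.000000, w=-1.300000: f=2.985000 → w ← -1.300000 + 0.14·2.985000 = -0.882100
s=0.140000, w=-0.882100: f=2.455275 → w ← -0.882100 + 0.14·2.455275 = -0.538361
s=0.280000, w=-0.538361: f=2.055333 → w ← -0.538361 + 0.14·2.055333 = -0.250615
s=0.420000, w=-0.250615: f=1.753376 → w ← -0.250615 + 0.14·1.753376 = -0.005142
w(0.56) ≈ -0.0051

-0.0051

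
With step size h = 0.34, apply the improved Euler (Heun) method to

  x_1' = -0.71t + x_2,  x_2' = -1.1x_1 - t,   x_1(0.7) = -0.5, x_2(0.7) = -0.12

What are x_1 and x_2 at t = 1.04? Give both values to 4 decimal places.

Heun on (x_1,x_2): k1 = f(t_n, state_n); k2 = f(t_n + h, state_n + h·k1); state_{n+1} = state_n + (h/2)·(k1 + k2).
0.700000: (-0.500000, -0.120000)
  k1 = (-0.617000, -0.150000)
  predictor → (-0.709780, -0.171000)
  k2 = (-0.909400, -0.259242)
  → (-0.759488, -0.189571)
(x_1(1.04), x_2(1.04)) ≈ (-0.7595, -0.1896)

-0.7595, -0.1896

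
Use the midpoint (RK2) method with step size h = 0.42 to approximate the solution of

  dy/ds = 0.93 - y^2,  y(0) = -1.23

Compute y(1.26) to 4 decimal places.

-10.1958

Midpoint: k1 = f(s_n, y_n); k2 = f(s_n + h/2, y_n + (h/2)·k1); y_{n+1} = y_n + h·k2.
s=0.000000, y=-1.230000:
  k1 = f(0.000000, -1.230000) = -0.582900
  k2 = f(0.210000, -1.352409) = -0.899010
  y ← -1.230000 + 0.42·(-0.899010) = -1.607584
s=0.420000, y=-1.607584:
  k1 = f(0.420000, -1.607584) = -1.654327
  k2 = f(0.630000, -1.954993) = -2.891997
  y ← -1.607584 + 0.42·(-2.891997) = -2.822223
s=0.840000, y=-2.822223:
  k1 = f(0.840000, -2.822223) = -7.034943
  k2 = f(1.050000, -4.299561) = -17.556227
  y ← -2.822223 + 0.42·(-17.556227) = -10.195839
y(1.26) ≈ -10.1958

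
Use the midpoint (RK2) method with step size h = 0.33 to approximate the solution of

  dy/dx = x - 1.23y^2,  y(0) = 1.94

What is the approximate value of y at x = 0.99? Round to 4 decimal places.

1.0132

Midpoint: k1 = f(x_n, y_n); k2 = f(x_n + h/2, y_n + (h/2)·k1); y_{n+1} = y_n + h·k2.
x=0.000000, y=1.940000:
  k1 = f(0.000000, 1.940000) = -4.629228
  k2 = f(0.165000, 1.176177) = -1.536574
  y ← 1.940000 + 0.33·(-1.536574) = 1.432931
x=0.330000, y=1.432931:
  k1 = f(0.330000, 1.432931) = -2.195547
  k2 = f(0.495000, 1.070665) = -0.914979
  y ← 1.432931 + 0.33·(-0.914979) = 1.130988
x=0.660000, y=1.130988:
  k1 = f(0.660000, 1.130988) = -0.913334
  k2 = f(0.825000, 0.980288) = -0.356985
  y ← 1.130988 + 0.33·(-0.356985) = 1.013182
y(0.99) ≈ 1.0132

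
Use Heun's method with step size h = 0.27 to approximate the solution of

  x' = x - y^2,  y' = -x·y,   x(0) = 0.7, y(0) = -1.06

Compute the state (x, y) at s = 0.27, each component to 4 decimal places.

Heun on (x,y): k1 = f(s_n, state_n); k2 = f(s_n + h, state_n + h·k1); state_{n+1} = state_n + (h/2)·(k1 + k2).
0.000000: (0.700000, -1.060000)
  k1 = (-0.423600, 0.742000)
  predictor → (0.585628, -0.859660)
  k2 = (-0.153387, 0.503441)
  → (0.622107, -0.891865)
(x(0.27), y(0.27)) ≈ (0.6221, -0.8919)

0.6221, -0.8919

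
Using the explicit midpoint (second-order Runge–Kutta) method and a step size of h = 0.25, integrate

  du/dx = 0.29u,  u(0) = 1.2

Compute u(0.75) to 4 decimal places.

1.4913

Midpoint: k1 = f(x_n, u_n); k2 = f(x_n + h/2, u_n + (h/2)·k1); u_{n+1} = u_n + h·k2.
x=0.000000, u=1.200000:
  k1 = f(0.000000, 1.200000) = 0.348000
  k2 = f(0.125000, 1.243500) = 0.360615
  u ← 1.200000 + 0.25·0.360615 = 1.290154
x=0.250000, u=1.290154:
  k1 = f(0.250000, 1.290154) = 0.374145
  k2 = f(0.375000, 1.336922) = 0.387707
  u ← 1.290154 + 0.25·0.387707 = 1.387081
x=0.500000, u=1.387081:
  k1 = f(0.500000, 1.387081) = 0.402253
  k2 = f(0.625000, 1.437362) = 0.416835
  u ← 1.387081 + 0.25·0.416835 = 1.491289
u(0.75) ≈ 1.4913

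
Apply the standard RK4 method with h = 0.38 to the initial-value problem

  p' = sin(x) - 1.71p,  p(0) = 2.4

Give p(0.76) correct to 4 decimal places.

0.8417

RK4: k1 = f(x_n, p_n); k2 = f(x_n + h/2, p_n + (h/2)·k1); k3 = f(x_n + h/2, p_n + (h/2)·k2); k4 = f(x_n + h, p_n + h·k3); p_{n+1} = p_n + (h/6)·(k1 + 2k2 + 2k3 + k4).
x=0.000000, p=2.400000:
  k1 = f(0.000000, 2.400000) = -4.104000
  k2 = f(0.190000, 1.620240) = -2.581752
  k3 = f(0.190000, 1.909467) = -3.076330
  k4 = f(0.380000, 1.230995) = -1.734080
  p ← 2.400000 + (0.38/6)·(k1 + 2k2 + 2k3 + k4) = 1.313565
x=0.380000, p=1.313565:
  k1 = f(0.380000, 1.313565) = -1.875275
  k2 = f(0.570000, 0.957262) = -1.097287
  k3 = f(0.570000, 1.105080) = -1.350055
  k4 = f(0.760000, 0.800544) = -0.680008
  p ← 1.313565 + (0.38/6)·(k1 + 2k2 + 2k3 + k4) = 0.841733
p(0.76) ≈ 0.8417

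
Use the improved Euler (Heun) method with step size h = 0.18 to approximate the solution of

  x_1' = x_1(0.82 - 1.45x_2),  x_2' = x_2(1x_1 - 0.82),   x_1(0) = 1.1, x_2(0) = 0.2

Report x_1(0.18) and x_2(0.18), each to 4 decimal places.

1.2084, 0.2123

Heun on (x_1,x_2): k1 = f(t_n, state_n); k2 = f(t_n + h, state_n + h·k1); state_{n+1} = state_n + (h/2)·(k1 + k2).
0.000000: (1.100000, 0.200000)
  k1 = (0.583000, 0.056000)
  predictor → (1.204940, 0.210080)
  k2 = (0.621007, 0.080868)
  → (1.208361, 0.212318)
(x_1(0.18), x_2(0.18)) ≈ (1.2084, 0.2123)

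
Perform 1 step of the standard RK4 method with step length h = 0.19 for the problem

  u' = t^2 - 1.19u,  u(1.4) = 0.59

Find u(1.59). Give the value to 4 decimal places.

0.8530

RK4: k1 = f(t_n, u_n); k2 = f(t_n + h/2, u_n + (h/2)·k1); k3 = f(t_n + h/2, u_n + (h/2)·k2); k4 = f(t_n + h, u_n + h·k3); u_{n+1} = u_n + (h/6)·(k1 + 2k2 + 2k3 + k4).
t=1.400000, u=0.590000:
  k1 = f(1.400000, 0.590000) = 1.257900
  k2 = f(1.495000, 0.709500) = 1.390719
  k3 = f(1.495000, 0.722118) = 1.375704
  k4 = f(1.590000, 0.851384) = 1.514953
  u ← 0.590000 + (0.19/6)·(k1 + 2k2 + 2k3 + k4) = 0.853014
u(1.59) ≈ 0.8530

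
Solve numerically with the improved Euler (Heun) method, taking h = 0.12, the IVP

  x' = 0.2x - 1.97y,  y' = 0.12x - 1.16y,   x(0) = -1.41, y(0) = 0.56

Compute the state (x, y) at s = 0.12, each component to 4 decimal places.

-1.5666, 0.4674

Heun on (x,y): k1 = f(s_n, state_n); k2 = f(s_n + h, state_n + h·k1); state_{n+1} = state_n + (h/2)·(k1 + k2).
0.000000: (-1.410000, 0.560000)
  k1 = (-1.385200, -0.818800)
  predictor → (-1.576224, 0.461744)
  k2 = (-1.224880, -0.724770)
  → (-1.566605, 0.467386)
(x(0.12), y(0.12)) ≈ (-1.5666, 0.4674)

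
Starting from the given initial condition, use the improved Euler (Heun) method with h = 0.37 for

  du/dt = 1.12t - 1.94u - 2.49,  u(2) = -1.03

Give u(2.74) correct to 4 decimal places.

Heun: k1 = f(t_n, u_n); k2 = f(t_n + h, u_n + h·k1); u_{n+1} = u_n + (h/2)·(k1 + k2).
t=2.000000, u=-1.030000:
  k1 = f(2.000000, -1.030000) = 1.748200
  k2 = f(2.370000, -0.383166) = 0.907742
  u ← -1.030000 + (0.37/2)·(1.748200 + 0.907742) = -0.538651
t=2.370000, u=-0.538651:
  k1 = f(2.370000, -0.538651) = 1.209382
  k2 = f(2.740000, -0.091179) = 0.755688
  u ← -0.538651 + (0.37/2)·(1.209382 + 0.755688) = -0.175113
u(2.74) ≈ -0.1751

-0.1751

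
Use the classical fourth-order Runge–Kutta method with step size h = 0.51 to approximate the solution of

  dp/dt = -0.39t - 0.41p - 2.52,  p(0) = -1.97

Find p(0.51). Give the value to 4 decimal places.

RK4: k1 = f(t_n, p_n); k2 = f(t_n + h/2, p_n + (h/2)·k1); k3 = f(t_n + h/2, p_n + (h/2)·k2); k4 = f(t_n + h, p_n + h·k3); p_{n+1} = p_n + (h/6)·(k1 + 2k2 + 2k3 + k4).
t=0.000000, p=-1.970000:
  k1 = f(0.000000, -1.970000) = -1.712300
  k2 = f(0.255000, -2.406636) = -1.632729
  k3 = f(0.255000, -2.386346) = -1.641048
  k4 = f(0.510000, -2.806935) = -1.568057
  p ← -1.970000 + (0.51/6)·(k1 + 2k2 + 2k3 + k4) = -2.805372
p(0.51) ≈ -2.8054

-2.8054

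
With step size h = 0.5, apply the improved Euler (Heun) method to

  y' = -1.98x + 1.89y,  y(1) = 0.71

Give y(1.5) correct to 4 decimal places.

-0.0073

Heun: k1 = f(x_n, y_n); k2 = f(x_n + h, y_n + h·k1); y_{n+1} = y_n + (h/2)·(k1 + k2).
x=1.000000, y=0.710000:
  k1 = f(1.000000, 0.710000) = -0.638100
  k2 = f(1.500000, 0.390950) = -2.231104
  y ← 0.710000 + (0.5/2)·(-0.638100 + (-2.231104)) = -0.007301
y(1.5) ≈ -0.0073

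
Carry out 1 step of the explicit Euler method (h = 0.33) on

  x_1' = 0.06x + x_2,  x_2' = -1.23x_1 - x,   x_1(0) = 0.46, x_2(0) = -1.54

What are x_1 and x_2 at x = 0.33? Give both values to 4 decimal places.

-0.0482, -1.7267

Euler on (x_1,x_2): x_1_{n+1} = x_1_n + h·x_1', x_2_{n+1} = x_2_n + h·x_2'.
0.000000: (0.460000, -1.540000); f=(-1.540000, -0.565800) → (-0.048200, -1.726714)
(x_1(0.33), x_2(0.33)) ≈ (-0.0482, -1.7267)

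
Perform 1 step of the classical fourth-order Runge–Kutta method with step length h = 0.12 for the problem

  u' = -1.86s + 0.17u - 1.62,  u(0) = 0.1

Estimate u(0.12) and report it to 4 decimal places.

-0.1078

RK4: k1 = f(s_n, u_n); k2 = f(s_n + h/2, u_n + (h/2)·k1); k3 = f(s_n + h/2, u_n + (h/2)·k2); k4 = f(s_n + h, u_n + h·k3); u_{n+1} = u_n + (h/6)·(k1 + 2k2 + 2k3 + k4).
s=0.000000, u=0.100000:
  k1 = f(0.000000, 0.100000) = -1.603000
  k2 = f(0.060000, 0.003820) = -1.730951
  k3 = f(0.060000, -0.003857) = -1.732256
  k4 = f(0.120000, -0.107871) = -1.861538
  u ← 0.100000 + (0.12/6)·(k1 + 2k2 + 2k3 + k4) = -0.107819
u(0.12) ≈ -0.1078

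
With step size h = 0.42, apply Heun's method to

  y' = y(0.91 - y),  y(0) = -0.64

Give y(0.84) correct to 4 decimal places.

-3.6287

Heun: k1 = f(t_n, y_n); k2 = f(t_n + h, y_n + h·k1); y_{n+1} = y_n + (h/2)·(k1 + k2).
t=0.000000, y=-0.640000:
  k1 = f(0.000000, -0.640000) = -0.992000
  k2 = f(0.420000, -1.056640) = -2.078030
  y ← -0.640000 + (0.42/2)·(-0.992000 + (-2.078030)) = -1.284706
t=0.420000, y=-1.284706:
  k1 = f(0.420000, -1.284706) = -2.819553
  k2 = f(0.840000, -2.468919) = -8.342276
  y ← -1.284706 + (0.42/2)·(-2.819553 + (-8.342276)) = -3.628691
y(0.84) ≈ -3.6287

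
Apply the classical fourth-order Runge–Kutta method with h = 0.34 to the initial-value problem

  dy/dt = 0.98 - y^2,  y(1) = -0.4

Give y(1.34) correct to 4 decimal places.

RK4: k1 = f(t_n, y_n); k2 = f(t_n + h/2, y_n + (h/2)·k1); k3 = f(t_n + h/2, y_n + (h/2)·k2); k4 = f(t_n + h, y_n + h·k3); y_{n+1} = y_n + (h/6)·(k1 + 2k2 + 2k3 + k4).
t=1.000000, y=-0.400000:
  k1 = f(1.000000, -0.400000) = 0.820000
  k2 = f(1.170000, -0.260600) = 0.912088
  k3 = f(1.170000, -0.244945) = 0.920002
  k4 = f(1.340000, -0.087199) = 0.972396
  y ← -0.400000 + (0.34/6)·(k1 + 2k2 + 2k3 + k4) = -0.090794
y(1.34) ≈ -0.0908

-0.0908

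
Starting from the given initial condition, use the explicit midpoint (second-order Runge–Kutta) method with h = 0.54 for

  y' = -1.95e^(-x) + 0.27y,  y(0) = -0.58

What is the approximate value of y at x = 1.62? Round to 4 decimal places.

-2.9671

Midpoint: k1 = f(x_n, y_n); k2 = f(x_n + h/2, y_n + (h/2)·k1); y_{n+1} = y_n + h·k2.
x=0.000000, y=-0.580000:
  k1 = f(0.000000, -0.580000) = -2.106600
  k2 = f(0.270000, -1.148782) = -1.798761
  y ← -0.580000 + 0.54·(-1.798761) = -1.551331
x=0.540000, y=-1.551331:
  k1 = f(0.540000, -1.551331) = -1.555218
  k2 = f(0.810000, -1.971240) = -1.399708
  y ← -1.551331 + 0.54·(-1.399708) = -2.307173
x=1.080000, y=-2.307173:
  k1 = f(1.080000, -2.307173) = -1.285148
  k2 = f(1.350000, -2.654163) = -1.222143
  y ← -2.307173 + 0.54·(-1.222143) = -2.967130
y(1.62) ≈ -2.9671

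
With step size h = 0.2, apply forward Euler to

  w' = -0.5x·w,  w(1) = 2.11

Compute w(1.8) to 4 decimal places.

1.2072

Euler: w_{n+1} = w_n + h·f(x_n, w_n).
x=1.000000, w=2.110000: f=-1.055000 → w ← 2.110000 + 0.2·(-1.055000) = 1.899000
x=1.200000, w=1.899000: f=-1.139400 → w ← 1.899000 + 0.2·(-1.139400) = 1.671120
x=1.400000, w=1.671120: f=-1.169784 → w ← 1.671120 + 0.2·(-1.169784) = 1.437163
x=1.600000, w=1.437163: f=-1.149731 → w ← 1.437163 + 0.2·(-1.149731) = 1.207217
w(1.8) ≈ 1.2072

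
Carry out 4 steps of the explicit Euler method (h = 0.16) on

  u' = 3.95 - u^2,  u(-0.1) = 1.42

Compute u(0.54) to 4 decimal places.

1.9727

Euler: u_{n+1} = u_n + h·f(t_n, u_n).
t=-0.100000, u=1.420000: f=1.933600 → u ← 1.420000 + 0.16·1.933600 = 1.729376
t=0.060000, u=1.729376: f=0.959259 → u ← 1.729376 + 0.16·0.959259 = 1.882857
t=0.220000, u=1.882857: f=0.404848 → u ← 1.882857 + 0.16·0.404848 = 1.947633
t=0.380000, u=1.947633: f=0.156725 → u ← 1.947633 + 0.16·0.156725 = 1.972709
u(0.54) ≈ 1.9727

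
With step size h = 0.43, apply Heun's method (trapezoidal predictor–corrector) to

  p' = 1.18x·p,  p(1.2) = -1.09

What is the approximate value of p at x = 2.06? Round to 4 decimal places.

-5.0850

Heun: k1 = f(x_n, p_n); k2 = f(x_n + h, p_n + h·k1); p_{n+1} = p_n + (h/2)·(k1 + k2).
x=1.200000, p=-1.090000:
  k1 = f(1.200000, -1.090000) = -1.543440
  k2 = f(1.630000, -1.753679) = -3.373027
  p ← -1.090000 + (0.43/2)·(-1.543440 + (-3.373027)) = -2.147040
x=1.630000, p=-2.147040:
  k1 = f(1.630000, -2.147040) = -4.129617
  k2 = f(2.060000, -3.922776) = -9.535483
  p ← -2.147040 + (0.43/2)·(-4.129617 + (-9.535483)) = -5.085037
p(2.06) ≈ -5.0850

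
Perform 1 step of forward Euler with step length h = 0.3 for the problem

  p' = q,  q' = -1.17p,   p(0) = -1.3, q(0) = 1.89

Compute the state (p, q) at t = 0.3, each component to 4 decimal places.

Euler on (p,q): p_{n+1} = p_n + h·p', q_{n+1} = q_n + h·q'.
0.000000: (-1.300000, 1.890000); f=(1.890000, 1.521000) → (-0.733000, 2.346300)
(p(0.3), q(0.3)) ≈ (-0.7330, 2.3463)

-0.7330, 2.3463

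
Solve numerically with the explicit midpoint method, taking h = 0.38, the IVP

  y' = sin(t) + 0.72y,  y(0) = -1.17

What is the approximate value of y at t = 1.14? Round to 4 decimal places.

-1.8741

Midpoint: k1 = f(t_n, y_n); k2 = f(t_n + h/2, y_n + (h/2)·k1); y_{n+1} = y_n + h·k2.
t=0.000000, y=-1.170000:
  k1 = f(0.000000, -1.170000) = -0.842400
  k2 = f(0.190000, -1.330056) = -0.768781
  y ← -1.170000 + 0.38·(-0.768781) = -1.462137
t=0.380000, y=-1.462137:
  k1 = f(0.380000, -1.462137) = -0.681818
  k2 = f(0.570000, -1.591682) = -0.606379
  y ← -1.462137 + 0.38·(-0.606379) = -1.692561
t=0.760000, y=-1.692561:
  k1 = f(0.760000, -1.692561) = -0.529723
  k2 = f(0.950000, -1.793208) = -0.477695
  y ← -1.692561 + 0.38·(-0.477695) = -1.874085
y(1.14) ≈ -1.8741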